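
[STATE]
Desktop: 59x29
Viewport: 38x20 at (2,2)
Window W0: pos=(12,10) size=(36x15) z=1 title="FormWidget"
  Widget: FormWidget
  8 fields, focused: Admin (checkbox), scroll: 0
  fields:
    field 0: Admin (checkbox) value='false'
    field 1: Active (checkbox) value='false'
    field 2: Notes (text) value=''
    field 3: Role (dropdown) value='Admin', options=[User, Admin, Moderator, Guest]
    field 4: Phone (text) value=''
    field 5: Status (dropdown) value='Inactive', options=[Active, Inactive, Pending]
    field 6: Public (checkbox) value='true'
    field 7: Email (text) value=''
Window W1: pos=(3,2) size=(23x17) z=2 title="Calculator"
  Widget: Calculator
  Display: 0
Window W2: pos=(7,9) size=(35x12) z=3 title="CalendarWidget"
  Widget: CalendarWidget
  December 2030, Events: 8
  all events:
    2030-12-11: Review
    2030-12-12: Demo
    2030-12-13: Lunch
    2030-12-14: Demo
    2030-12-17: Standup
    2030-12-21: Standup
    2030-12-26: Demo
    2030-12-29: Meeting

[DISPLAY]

 ┏━━━━━━━━━━━━━━━━━━━━━┓              
 ┃ Calculator          ┃              
 ┠─────────────────────┨              
 ┃                    0┃              
 ┃┌───┬───┬───┬───┐    ┃              
 ┃│ 7 │ 8 │ 9 │ ÷ │    ┃              
 ┃├───┼───┼───┼───┤    ┃              
 ┃│ 4┏━━━━━━━━━━━━━━━━━━━━━━━━━━━━━━━━
 ┃├──┃ CalendarWidget                 
 ┃│ 1┠────────────────────────────────
 ┃├──┃          December 2030         
 ┃│ 0┃Mo Tu We Th Fr Sa Su            
 ┃├──┃                   1            
 ┃│ C┃ 2  3  4  5  6  7  8            
 ┃└──┃ 9 10 11* 12* 13* 14* 15        
 ┃   ┃16 17* 18 19 20 21* 22          
 ┗━━━┃23 24 25 26* 27 28 29*          
     ┃30 31                           
     ┗━━━━━━━━━━━━━━━━━━━━━━━━━━━━━━━━
          ┃                           


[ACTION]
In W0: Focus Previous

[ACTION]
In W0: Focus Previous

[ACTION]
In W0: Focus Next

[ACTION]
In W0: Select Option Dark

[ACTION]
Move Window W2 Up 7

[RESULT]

 ┏━━━┏━━━━━━━━━━━━━━━━━━━━━━━━━━━━━━━━
 ┃ Ca┃ CalendarWidget                 
 ┠───┠────────────────────────────────
 ┃   ┃          December 2030         
 ┃┌──┃Mo Tu We Th Fr Sa Su            
 ┃│ 7┃                   1            
 ┃├──┃ 2  3  4  5  6  7  8            
 ┃│ 4┃ 9 10 11* 12* 13* 14* 15        
 ┃├──┃16 17* 18 19 20 21* 22          
 ┃│ 1┃23 24 25 26* 27 28 29*          
 ┃├──┃30 31                           
 ┃│ 0┗━━━━━━━━━━━━━━━━━━━━━━━━━━━━━━━━
 ┃├───┼───┼───┼───┤    ┃ [ ]          
 ┃│ C │ MC│ MR│ M+│    ┃ [            
 ┃└───┴───┴───┴───┘    ┃ [Admin       
 ┃                     ┃ [            
 ┗━━━━━━━━━━━━━━━━━━━━━┛ [Inactive    
          ┃  Public:     [x]          
          ┃> Email:      [            
          ┃                           


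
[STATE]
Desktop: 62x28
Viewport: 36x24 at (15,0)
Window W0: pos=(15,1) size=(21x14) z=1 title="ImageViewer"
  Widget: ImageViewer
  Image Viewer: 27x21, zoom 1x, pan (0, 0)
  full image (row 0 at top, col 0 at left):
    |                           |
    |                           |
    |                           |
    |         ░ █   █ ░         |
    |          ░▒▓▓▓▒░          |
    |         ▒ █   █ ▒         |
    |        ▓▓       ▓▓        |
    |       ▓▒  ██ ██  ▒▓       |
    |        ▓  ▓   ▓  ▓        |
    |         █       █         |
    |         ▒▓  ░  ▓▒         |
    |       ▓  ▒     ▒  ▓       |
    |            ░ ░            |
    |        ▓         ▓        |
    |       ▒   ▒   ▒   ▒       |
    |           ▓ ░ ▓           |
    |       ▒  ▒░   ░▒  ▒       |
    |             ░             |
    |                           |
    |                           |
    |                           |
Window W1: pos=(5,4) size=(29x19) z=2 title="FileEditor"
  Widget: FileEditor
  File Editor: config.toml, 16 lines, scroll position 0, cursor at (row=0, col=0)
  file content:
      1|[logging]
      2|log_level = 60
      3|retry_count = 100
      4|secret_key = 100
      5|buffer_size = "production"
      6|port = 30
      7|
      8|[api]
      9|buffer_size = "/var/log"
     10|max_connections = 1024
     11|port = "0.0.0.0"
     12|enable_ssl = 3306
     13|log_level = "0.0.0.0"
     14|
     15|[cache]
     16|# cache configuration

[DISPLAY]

                                    
┏━━━━━━━━━━━━━━━━━━━┓               
┃ ImageViewer       ┃               
┠───────────────────┨               
━━━━━━━━━━━━━━━━━━┓ ┃               
or                ┃ ┃               
──────────────────┨ ┃               
                 ▲┃ ┃               
 = 60            █┃ ┃               
nt = 100         ░┃ ┃               
y = 100          ░┃▓┃               
ze = "production"░┃▒┃               
                 ░┃▓┃               
                 ░┃ ┃               
                 ░┃━┛               
ze = "/var/log"  ░┃                 
ctions = 1024    ░┃                 
.0.0.0"          ░┃                 
l = 3306         ░┃                 
 = "0.0.0.0"     ░┃                 
                 ░┃                 
                 ▼┃                 
━━━━━━━━━━━━━━━━━━┛                 
                                    


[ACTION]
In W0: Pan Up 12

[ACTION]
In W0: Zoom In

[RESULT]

                                    
┏━━━━━━━━━━━━━━━━━━━┓               
┃ ImageViewer       ┃               
┠───────────────────┨               
━━━━━━━━━━━━━━━━━━┓ ┃               
or                ┃ ┃               
──────────────────┨ ┃               
                 ▲┃ ┃               
 = 60            █┃ ┃               
nt = 100         ░┃ ┃               
y = 100          ░┃░┃               
ze = "production"░┃░┃               
                 ░┃ ┃               
                 ░┃ ┃               
                 ░┃━┛               
ze = "/var/log"  ░┃                 
ctions = 1024    ░┃                 
.0.0.0"          ░┃                 
l = 3306         ░┃                 
 = "0.0.0.0"     ░┃                 
                 ░┃                 
                 ▼┃                 
━━━━━━━━━━━━━━━━━━┛                 
                                    


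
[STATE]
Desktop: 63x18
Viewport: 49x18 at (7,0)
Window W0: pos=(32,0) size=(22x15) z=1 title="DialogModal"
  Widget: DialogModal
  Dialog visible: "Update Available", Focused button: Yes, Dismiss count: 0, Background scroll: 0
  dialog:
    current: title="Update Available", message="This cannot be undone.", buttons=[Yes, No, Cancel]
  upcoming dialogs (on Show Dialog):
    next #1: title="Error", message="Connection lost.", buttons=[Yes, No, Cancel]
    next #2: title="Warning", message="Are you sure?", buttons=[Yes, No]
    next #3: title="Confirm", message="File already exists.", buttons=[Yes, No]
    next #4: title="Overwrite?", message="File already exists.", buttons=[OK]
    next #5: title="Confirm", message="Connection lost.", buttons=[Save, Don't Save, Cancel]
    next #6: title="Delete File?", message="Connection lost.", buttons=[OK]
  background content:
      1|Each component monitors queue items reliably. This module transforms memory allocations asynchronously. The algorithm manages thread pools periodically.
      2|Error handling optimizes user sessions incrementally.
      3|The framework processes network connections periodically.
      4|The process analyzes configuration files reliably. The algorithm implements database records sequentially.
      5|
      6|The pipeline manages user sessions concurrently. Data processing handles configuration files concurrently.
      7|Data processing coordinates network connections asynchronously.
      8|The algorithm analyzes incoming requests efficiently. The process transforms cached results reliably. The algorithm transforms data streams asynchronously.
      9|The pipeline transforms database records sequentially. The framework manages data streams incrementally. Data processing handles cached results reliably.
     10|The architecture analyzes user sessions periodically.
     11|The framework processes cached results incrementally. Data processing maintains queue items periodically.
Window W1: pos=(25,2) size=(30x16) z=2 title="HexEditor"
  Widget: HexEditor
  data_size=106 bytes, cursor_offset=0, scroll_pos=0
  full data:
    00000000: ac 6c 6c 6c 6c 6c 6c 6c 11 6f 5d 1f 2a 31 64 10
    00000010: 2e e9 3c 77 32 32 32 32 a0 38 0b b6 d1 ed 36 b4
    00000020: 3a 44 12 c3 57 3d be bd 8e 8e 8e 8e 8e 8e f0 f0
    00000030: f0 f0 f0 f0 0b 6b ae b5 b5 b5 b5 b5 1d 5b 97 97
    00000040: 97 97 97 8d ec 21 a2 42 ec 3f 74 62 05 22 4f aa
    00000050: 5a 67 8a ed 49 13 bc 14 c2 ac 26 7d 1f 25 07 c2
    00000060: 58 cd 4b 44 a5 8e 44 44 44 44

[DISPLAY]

                         ┏━━━━━━━━━━━━━━━━━━━━┓  
                         ┃ DialogModal        ┃  
                  ┏━━━━━━━━━━━━━━━━━━━━━━━━━━━━┓ 
                  ┃ HexEditor                  ┃ 
                  ┠────────────────────────────┨ 
                  ┃00000000  AC 6c 6c 6c 6c 6c ┃ 
                  ┃00000010  2e e9 3c 77 32 32 ┃ 
                  ┃00000020  3a 44 12 c3 57 3d ┃ 
                  ┃00000030  f0 f0 f0 f0 0b 6b ┃ 
                  ┃00000040  97 97 97 8d ec 21 ┃ 
                  ┃00000050  5a 67 8a ed 49 13 ┃ 
                  ┃00000060  58 cd 4b 44 a5 8e ┃ 
                  ┃                            ┃ 
                  ┃                            ┃ 
                  ┃                            ┃ 
                  ┃                            ┃ 
                  ┃                            ┃ 
                  ┗━━━━━━━━━━━━━━━━━━━━━━━━━━━━┛ 


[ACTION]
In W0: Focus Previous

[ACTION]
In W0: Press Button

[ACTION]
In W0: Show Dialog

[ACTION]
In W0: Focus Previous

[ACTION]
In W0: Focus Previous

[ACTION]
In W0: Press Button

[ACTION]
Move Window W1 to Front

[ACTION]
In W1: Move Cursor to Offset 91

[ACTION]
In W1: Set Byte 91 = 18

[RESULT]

                         ┏━━━━━━━━━━━━━━━━━━━━┓  
                         ┃ DialogModal        ┃  
                  ┏━━━━━━━━━━━━━━━━━━━━━━━━━━━━┓ 
                  ┃ HexEditor                  ┃ 
                  ┠────────────────────────────┨ 
                  ┃00000000  ac 6c 6c 6c 6c 6c ┃ 
                  ┃00000010  2e e9 3c 77 32 32 ┃ 
                  ┃00000020  3a 44 12 c3 57 3d ┃ 
                  ┃00000030  f0 f0 f0 f0 0b 6b ┃ 
                  ┃00000040  97 97 97 8d ec 21 ┃ 
                  ┃00000050  5a 67 8a ed 49 13 ┃ 
                  ┃00000060  58 cd 4b 44 a5 8e ┃ 
                  ┃                            ┃ 
                  ┃                            ┃ 
                  ┃                            ┃ 
                  ┃                            ┃ 
                  ┃                            ┃ 
                  ┗━━━━━━━━━━━━━━━━━━━━━━━━━━━━┛ 


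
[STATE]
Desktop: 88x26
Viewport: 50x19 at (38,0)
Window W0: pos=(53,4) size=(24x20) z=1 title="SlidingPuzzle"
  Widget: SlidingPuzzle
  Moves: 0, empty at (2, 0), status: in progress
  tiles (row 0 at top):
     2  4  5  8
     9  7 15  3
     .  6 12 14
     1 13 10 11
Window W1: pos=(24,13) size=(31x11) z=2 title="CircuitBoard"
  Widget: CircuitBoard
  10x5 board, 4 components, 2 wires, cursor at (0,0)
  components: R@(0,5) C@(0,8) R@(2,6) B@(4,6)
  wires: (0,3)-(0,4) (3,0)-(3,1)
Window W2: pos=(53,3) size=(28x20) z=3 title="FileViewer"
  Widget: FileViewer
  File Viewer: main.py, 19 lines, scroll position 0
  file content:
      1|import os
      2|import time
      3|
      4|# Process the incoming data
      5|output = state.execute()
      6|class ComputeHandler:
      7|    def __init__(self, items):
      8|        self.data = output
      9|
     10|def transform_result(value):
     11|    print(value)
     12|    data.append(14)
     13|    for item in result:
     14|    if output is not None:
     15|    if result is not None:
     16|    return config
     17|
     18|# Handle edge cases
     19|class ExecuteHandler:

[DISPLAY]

                                                  
                                                  
                                                  
               ┏━━━━━━━━━━━━━━━━━━━━━━━━━━┓       
               ┃ FileViewer               ┃       
               ┠──────────────────────────┨       
               ┃import os                ▲┃       
               ┃import time              █┃       
               ┃                         ░┃       
               ┃# Process the incoming da░┃       
               ┃output = state.execute() ░┃       
               ┃class ComputeHandler:    ░┃       
               ┃    def __init__(self, it░┃       
━━━━━━━━━━━━━━━┃        self.data = outpu░┃       
               ┃                         ░┃       
───────────────┃def transform_result(valu░┃       
5 6 7 8 9      ┃    print(value)         ░┃       
   · ─ ·   R   ┃    data.append(14)      ░┃       
               ┃    for item in result:  ░┃       


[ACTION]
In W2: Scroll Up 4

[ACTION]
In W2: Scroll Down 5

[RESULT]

                                                  
                                                  
                                                  
               ┏━━━━━━━━━━━━━━━━━━━━━━━━━━┓       
               ┃ FileViewer               ┃       
               ┠──────────────────────────┨       
               ┃# Process the incoming da▲┃       
               ┃output = state.execute() ░┃       
               ┃class ComputeHandler:    ░┃       
               ┃    def __init__(self, it░┃       
               ┃        self.data = outpu░┃       
               ┃                         ░┃       
               ┃def transform_result(valu░┃       
━━━━━━━━━━━━━━━┃    print(value)         ░┃       
               ┃    data.append(14)      ░┃       
───────────────┃    for item in result:  ░┃       
5 6 7 8 9      ┃    if output is not None░┃       
   · ─ ·   R   ┃    if result is not None░┃       
               ┃    return config        ░┃       


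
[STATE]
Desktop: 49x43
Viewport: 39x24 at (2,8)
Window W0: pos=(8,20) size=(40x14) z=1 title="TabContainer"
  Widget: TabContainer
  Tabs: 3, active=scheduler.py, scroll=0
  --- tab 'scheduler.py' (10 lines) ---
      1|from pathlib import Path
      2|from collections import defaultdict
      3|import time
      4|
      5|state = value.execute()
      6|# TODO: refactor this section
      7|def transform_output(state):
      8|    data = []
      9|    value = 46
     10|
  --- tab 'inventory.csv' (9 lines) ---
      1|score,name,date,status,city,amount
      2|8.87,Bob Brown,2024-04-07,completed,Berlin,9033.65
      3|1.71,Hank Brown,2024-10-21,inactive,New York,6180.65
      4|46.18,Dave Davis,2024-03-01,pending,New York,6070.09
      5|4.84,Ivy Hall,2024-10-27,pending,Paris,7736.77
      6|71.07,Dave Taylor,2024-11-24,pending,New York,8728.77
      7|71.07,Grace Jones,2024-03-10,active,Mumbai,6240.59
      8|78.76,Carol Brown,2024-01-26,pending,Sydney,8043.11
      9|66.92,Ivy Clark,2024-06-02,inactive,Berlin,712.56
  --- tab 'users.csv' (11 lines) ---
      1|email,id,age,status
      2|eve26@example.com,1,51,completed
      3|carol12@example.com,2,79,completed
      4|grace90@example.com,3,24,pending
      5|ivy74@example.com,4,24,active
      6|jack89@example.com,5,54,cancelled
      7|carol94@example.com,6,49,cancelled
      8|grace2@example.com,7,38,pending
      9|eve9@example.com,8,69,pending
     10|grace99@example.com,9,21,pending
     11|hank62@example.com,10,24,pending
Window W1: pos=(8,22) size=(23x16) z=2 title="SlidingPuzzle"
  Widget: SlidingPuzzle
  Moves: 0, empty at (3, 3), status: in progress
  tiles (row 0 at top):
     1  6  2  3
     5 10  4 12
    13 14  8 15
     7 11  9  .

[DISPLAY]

                                       
                                       
                                       
                                       
                                       
                                       
                                       
                                       
                                       
                                       
                                       
                                       
      ┏━━━━━━━━━━━━━━━━━━━━━━━━━━━━━━━━
      ┃ TabContainer                   
      ┏━━━━━━━━━━━━━━━━━━━━━┓──────────
      ┃ SlidingPuzzle       ┃ory.csv │ 
      ┠─────────────────────┨──────────
      ┃┌────┬────┬────┬────┐┃th        
      ┃│  1 │  6 │  2 │  3 │┃t defaultd
      ┃├────┼────┼────┼────┤┃          
      ┃│  5 │ 10 │  4 │ 12 │┃          
      ┃├────┼────┼────┼────┤┃)         
      ┃│ 13 │ 14 │  8 │ 15 │┃section   
      ┃├────┼────┼────┼────┤┃tate):    


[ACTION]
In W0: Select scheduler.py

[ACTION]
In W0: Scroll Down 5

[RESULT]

                                       
                                       
                                       
                                       
                                       
                                       
                                       
                                       
                                       
                                       
                                       
                                       
      ┏━━━━━━━━━━━━━━━━━━━━━━━━━━━━━━━━
      ┃ TabContainer                   
      ┏━━━━━━━━━━━━━━━━━━━━━┓──────────
      ┃ SlidingPuzzle       ┃ory.csv │ 
      ┠─────────────────────┨──────────
      ┃┌────┬────┬────┬────┐┃section   
      ┃│  1 │  6 │  2 │  3 │┃tate):    
      ┃├────┼────┼────┼────┤┃          
      ┃│  5 │ 10 │  4 │ 12 │┃          
      ┃├────┼────┼────┼────┤┃          
      ┃│ 13 │ 14 │  8 │ 15 │┃          
      ┃├────┼────┼────┼────┤┃          


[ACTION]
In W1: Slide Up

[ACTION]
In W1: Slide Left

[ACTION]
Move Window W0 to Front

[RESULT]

                                       
                                       
                                       
                                       
                                       
                                       
                                       
                                       
                                       
                                       
                                       
                                       
      ┏━━━━━━━━━━━━━━━━━━━━━━━━━━━━━━━━
      ┃ TabContainer                   
      ┠────────────────────────────────
      ┃[scheduler.py]│ inventory.csv │ 
      ┃────────────────────────────────
      ┃# TODO: refactor this section   
      ┃def transform_output(state):    
      ┃    data = []                   
      ┃    value = 46                  
      ┃                                
      ┃                                
      ┃                                


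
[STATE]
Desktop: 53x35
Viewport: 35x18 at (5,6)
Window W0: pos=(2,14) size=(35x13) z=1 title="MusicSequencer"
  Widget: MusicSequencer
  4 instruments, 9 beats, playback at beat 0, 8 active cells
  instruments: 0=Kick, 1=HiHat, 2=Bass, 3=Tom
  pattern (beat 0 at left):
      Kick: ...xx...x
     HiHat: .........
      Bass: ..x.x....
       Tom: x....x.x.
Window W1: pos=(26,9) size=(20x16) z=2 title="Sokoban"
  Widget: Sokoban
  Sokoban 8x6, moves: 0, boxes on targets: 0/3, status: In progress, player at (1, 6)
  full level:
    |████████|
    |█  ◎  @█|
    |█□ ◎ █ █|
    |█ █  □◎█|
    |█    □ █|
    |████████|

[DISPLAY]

                                   
                                   
                                   
                     ┏━━━━━━━━━━━━━
                     ┃ Sokoban     
                     ┠─────────────
                     ┃████████     
                     ┃█  ◎  @█     
━━━━━━━━━━━━━━━━━━━━━┃█□ ◎ █ █     
usicSequencer        ┃█ █  □◎█     
─────────────────────┃█    □ █     
    ▼12345678        ┃████████     
Kick···██···█        ┃Moves: 0  0/3
iHat·········        ┃             
Bass··█·█····        ┃             
 Tom█····█·█·        ┃             
                     ┃             
                     ┃             


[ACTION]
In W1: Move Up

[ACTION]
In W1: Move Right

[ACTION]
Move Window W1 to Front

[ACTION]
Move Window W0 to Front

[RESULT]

                                   
                                   
                                   
                     ┏━━━━━━━━━━━━━
                     ┃ Sokoban     
                     ┠─────────────
                     ┃████████     
                     ┃█  ◎  @█     
━━━━━━━━━━━━━━━━━━━━━━━━━━━━━━━┓   
usicSequencer                  ┃   
───────────────────────────────┨   
    ▼12345678                  ┃   
Kick···██···█                  ┃0/3
iHat·········                  ┃   
Bass··█·█····                  ┃   
 Tom█····█·█·                  ┃   
                               ┃   
                               ┃   


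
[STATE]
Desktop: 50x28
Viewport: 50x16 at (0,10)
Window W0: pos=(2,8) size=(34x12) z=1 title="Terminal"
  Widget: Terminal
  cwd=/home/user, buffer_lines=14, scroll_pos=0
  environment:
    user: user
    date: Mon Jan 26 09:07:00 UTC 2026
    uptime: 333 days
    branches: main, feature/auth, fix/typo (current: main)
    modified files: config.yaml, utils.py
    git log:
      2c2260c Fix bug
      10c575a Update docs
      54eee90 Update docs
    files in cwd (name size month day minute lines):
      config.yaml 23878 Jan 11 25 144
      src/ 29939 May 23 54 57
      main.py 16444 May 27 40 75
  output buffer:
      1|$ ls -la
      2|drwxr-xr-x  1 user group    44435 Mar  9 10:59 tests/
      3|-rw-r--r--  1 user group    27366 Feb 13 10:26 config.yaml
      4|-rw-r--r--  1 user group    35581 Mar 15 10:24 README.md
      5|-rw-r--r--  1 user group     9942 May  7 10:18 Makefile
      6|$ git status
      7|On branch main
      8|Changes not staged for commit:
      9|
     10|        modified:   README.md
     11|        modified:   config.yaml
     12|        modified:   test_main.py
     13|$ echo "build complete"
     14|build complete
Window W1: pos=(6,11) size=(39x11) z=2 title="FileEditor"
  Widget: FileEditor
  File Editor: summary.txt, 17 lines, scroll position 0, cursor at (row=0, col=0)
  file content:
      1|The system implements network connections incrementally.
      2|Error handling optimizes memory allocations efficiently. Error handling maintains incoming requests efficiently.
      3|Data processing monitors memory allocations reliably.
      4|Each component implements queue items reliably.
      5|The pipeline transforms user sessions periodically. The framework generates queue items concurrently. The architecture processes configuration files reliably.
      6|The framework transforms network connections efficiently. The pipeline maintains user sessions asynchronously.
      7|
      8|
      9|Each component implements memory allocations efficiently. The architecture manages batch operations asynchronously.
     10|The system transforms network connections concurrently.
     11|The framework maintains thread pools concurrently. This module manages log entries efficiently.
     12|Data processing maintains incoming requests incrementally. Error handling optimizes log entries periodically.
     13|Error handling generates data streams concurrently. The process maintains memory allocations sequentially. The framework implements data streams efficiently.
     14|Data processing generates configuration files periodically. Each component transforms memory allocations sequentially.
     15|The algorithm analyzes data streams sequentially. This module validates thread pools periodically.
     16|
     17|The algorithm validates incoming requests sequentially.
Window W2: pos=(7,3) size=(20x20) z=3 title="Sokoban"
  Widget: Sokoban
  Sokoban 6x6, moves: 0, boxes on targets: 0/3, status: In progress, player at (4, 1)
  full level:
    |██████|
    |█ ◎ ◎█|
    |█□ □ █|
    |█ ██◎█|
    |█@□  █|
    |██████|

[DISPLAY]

  ┠────┃█@□  █            ┃────────┨              
  ┃$ l┏┃██████            ┃━━━━━━━━━━━━━━━━━┓     
  ┃drw┃┃Moves: 0  0/3     ┃                 ┃     
  ┃-rw┠┃                  ┃─────────────────┨     
  ┃-rw┃┃                  ┃s network connec▲┃     
  ┃-rw┃┃                  ┃izes memory allo█┃     
  ┃$ g┃┃                  ┃tors memory allo░┃     
  ┃On ┃┃                  ┃ments queue item░┃     
  ┃Cha┃┃                  ┃rms user session░┃     
  ┗━━━┃┃                  ┃orms network con░┃     
      ┃┃                  ┃                ▼┃     
      ┗┃                  ┃━━━━━━━━━━━━━━━━━┛     
       ┗━━━━━━━━━━━━━━━━━━┛                       
                                                  
                                                  
                                                  


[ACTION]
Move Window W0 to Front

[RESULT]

  ┠────────────────────────────────┨              
  ┃$ ls -la                        ┃━━━━━━━━┓     
  ┃drwxr-xr-x  1 user group    4443┃        ┃     
  ┃-rw-r--r--  1 user group    2736┃────────┨     
  ┃-rw-r--r--  1 user group    3558┃ connec▲┃     
  ┃-rw-r--r--  1 user group     994┃ry allo█┃     
  ┃$ git status                    ┃ry allo░┃     
  ┃On branch main                  ┃ue item░┃     
  ┃Changes not staged for commit:  ┃session░┃     
  ┗━━━━━━━━━━━━━━━━━━━━━━━━━━━━━━━━┛ork con░┃     
      ┃┃                  ┃                ▼┃     
      ┗┃                  ┃━━━━━━━━━━━━━━━━━┛     
       ┗━━━━━━━━━━━━━━━━━━┛                       
                                                  
                                                  
                                                  


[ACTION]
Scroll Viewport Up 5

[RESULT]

       ┠──────────────────┨                       
       ┃██████            ┃                       
       ┃█ ◎ ◎█            ┃                       
  ┏━━━━━━━━━━━━━━━━━━━━━━━━━━━━━━━━┓              
  ┃ Terminal                       ┃              
  ┠────────────────────────────────┨              
  ┃$ ls -la                        ┃━━━━━━━━┓     
  ┃drwxr-xr-x  1 user group    4443┃        ┃     
  ┃-rw-r--r--  1 user group    2736┃────────┨     
  ┃-rw-r--r--  1 user group    3558┃ connec▲┃     
  ┃-rw-r--r--  1 user group     994┃ry allo█┃     
  ┃$ git status                    ┃ry allo░┃     
  ┃On branch main                  ┃ue item░┃     
  ┃Changes not staged for commit:  ┃session░┃     
  ┗━━━━━━━━━━━━━━━━━━━━━━━━━━━━━━━━┛ork con░┃     
      ┃┃                  ┃                ▼┃     


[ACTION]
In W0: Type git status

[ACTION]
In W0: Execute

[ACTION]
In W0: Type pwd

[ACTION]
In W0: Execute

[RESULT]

       ┠──────────────────┨                       
       ┃██████            ┃                       
       ┃█ ◎ ◎█            ┃                       
  ┏━━━━━━━━━━━━━━━━━━━━━━━━━━━━━━━━┓              
  ┃ Terminal                       ┃              
  ┠────────────────────────────────┨              
  ┃On branch main                  ┃━━━━━━━━┓     
  ┃Changes not staged for commit:  ┃        ┃     
  ┃                                ┃────────┨     
  ┃        modified:   config.yaml ┃ connec▲┃     
  ┃        modified:   utils.py    ┃ry allo█┃     
  ┃$ pwd                           ┃ry allo░┃     
  ┃/home/user                      ┃ue item░┃     
  ┃$ █                             ┃session░┃     
  ┗━━━━━━━━━━━━━━━━━━━━━━━━━━━━━━━━┛ork con░┃     
      ┃┃                  ┃                ▼┃     


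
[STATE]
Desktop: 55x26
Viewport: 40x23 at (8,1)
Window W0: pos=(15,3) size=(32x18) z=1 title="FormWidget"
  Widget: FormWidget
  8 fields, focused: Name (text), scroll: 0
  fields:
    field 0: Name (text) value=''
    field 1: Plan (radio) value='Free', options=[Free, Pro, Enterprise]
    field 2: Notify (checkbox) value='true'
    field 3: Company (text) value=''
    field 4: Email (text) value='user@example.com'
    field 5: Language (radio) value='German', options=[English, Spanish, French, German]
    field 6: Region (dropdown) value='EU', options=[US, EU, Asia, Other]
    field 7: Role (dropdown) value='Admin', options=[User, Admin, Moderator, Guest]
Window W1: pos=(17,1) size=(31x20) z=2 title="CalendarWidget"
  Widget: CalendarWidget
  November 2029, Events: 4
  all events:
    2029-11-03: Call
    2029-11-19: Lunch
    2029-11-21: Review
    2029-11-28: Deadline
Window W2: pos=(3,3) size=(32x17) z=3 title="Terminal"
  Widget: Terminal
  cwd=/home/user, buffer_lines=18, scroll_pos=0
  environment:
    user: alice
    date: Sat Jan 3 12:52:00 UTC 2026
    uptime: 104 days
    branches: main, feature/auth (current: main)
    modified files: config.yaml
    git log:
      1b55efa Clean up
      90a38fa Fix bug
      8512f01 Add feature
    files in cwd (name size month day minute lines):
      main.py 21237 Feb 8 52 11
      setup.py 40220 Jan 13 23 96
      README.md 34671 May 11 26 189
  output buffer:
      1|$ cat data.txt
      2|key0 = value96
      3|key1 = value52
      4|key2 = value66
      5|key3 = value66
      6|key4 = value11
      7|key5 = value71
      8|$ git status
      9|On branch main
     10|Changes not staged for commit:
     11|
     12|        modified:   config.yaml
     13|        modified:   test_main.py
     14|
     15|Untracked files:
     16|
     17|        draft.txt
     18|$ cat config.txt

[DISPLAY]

         ┏━━━━━━━━━━━━━━━━━━━━━━━━━━━━━┓
         ┃ CalendarWidget              ┃
━━━━━━━━━━━━━━━━━━━━━━━━━━┓────────────┨
minal                     ┃2029        ┃
──────────────────────────┨ Su         ┃
t data.txt                ┃*  4        ┃
 = value96                ┃ 11         ┃
 = value52                ┃ 18         ┃
 = value66                ┃24 25       ┃
 = value66                ┃            ┃
 = value11                ┃            ┃
 = value71                ┃            ┃
t status                  ┃            ┃
ranch main                ┃            ┃
ges not staged for commit:┃            ┃
                          ┃            ┃
    modified:   config.yam┃            ┃
    modified:   test_main.┃            ┃
━━━━━━━━━━━━━━━━━━━━━━━━━━┛            ┃
       ┗━┗━━━━━━━━━━━━━━━━━━━━━━━━━━━━━┛
                                        
                                        
                                        


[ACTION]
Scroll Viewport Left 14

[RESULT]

                 ┏━━━━━━━━━━━━━━━━━━━━━━
                 ┃ CalendarWidget       
   ┏━━━━━━━━━━━━━━━━━━━━━━━━━━━━━━┓─────
   ┃ Terminal                     ┃2029 
   ┠──────────────────────────────┨ Su  
   ┃$ cat data.txt                ┃*  4 
   ┃key0 = value96                ┃ 11  
   ┃key1 = value52                ┃ 18  
   ┃key2 = value66                ┃24 25
   ┃key3 = value66                ┃     
   ┃key4 = value11                ┃     
   ┃key5 = value71                ┃     
   ┃$ git status                  ┃     
   ┃On branch main                ┃     
   ┃Changes not staged for commit:┃     
   ┃                              ┃     
   ┃        modified:   config.yam┃     
   ┃        modified:   test_main.┃     
   ┗━━━━━━━━━━━━━━━━━━━━━━━━━━━━━━┛     
               ┗━┗━━━━━━━━━━━━━━━━━━━━━━
                                        
                                        
                                        


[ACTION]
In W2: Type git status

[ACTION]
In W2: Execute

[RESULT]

                 ┏━━━━━━━━━━━━━━━━━━━━━━
                 ┃ CalendarWidget       
   ┏━━━━━━━━━━━━━━━━━━━━━━━━━━━━━━┓─────
   ┃ Terminal                     ┃2029 
   ┠──────────────────────────────┨ Su  
   ┃        modified:   config.yam┃*  4 
   ┃        modified:   test_main.┃ 11  
   ┃                              ┃ 18  
   ┃Untracked files:              ┃24 25
   ┃                              ┃     
   ┃        draft.txt             ┃     
   ┃$ cat config.txt              ┃     
   ┃$ git status                  ┃     
   ┃On branch main                ┃     
   ┃Changes not staged for commit:┃     
   ┃                              ┃     
   ┃        modified:   config.yam┃     
   ┃$ █                           ┃     
   ┗━━━━━━━━━━━━━━━━━━━━━━━━━━━━━━┛     
               ┗━┗━━━━━━━━━━━━━━━━━━━━━━
                                        
                                        
                                        


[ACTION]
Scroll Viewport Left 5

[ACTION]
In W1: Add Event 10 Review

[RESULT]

                 ┏━━━━━━━━━━━━━━━━━━━━━━
                 ┃ CalendarWidget       
   ┏━━━━━━━━━━━━━━━━━━━━━━━━━━━━━━┓─────
   ┃ Terminal                     ┃2029 
   ┠──────────────────────────────┨ Su  
   ┃        modified:   config.yam┃*  4 
   ┃        modified:   test_main.┃* 11 
   ┃                              ┃ 18  
   ┃Untracked files:              ┃24 25
   ┃                              ┃     
   ┃        draft.txt             ┃     
   ┃$ cat config.txt              ┃     
   ┃$ git status                  ┃     
   ┃On branch main                ┃     
   ┃Changes not staged for commit:┃     
   ┃                              ┃     
   ┃        modified:   config.yam┃     
   ┃$ █                           ┃     
   ┗━━━━━━━━━━━━━━━━━━━━━━━━━━━━━━┛     
               ┗━┗━━━━━━━━━━━━━━━━━━━━━━
                                        
                                        
                                        


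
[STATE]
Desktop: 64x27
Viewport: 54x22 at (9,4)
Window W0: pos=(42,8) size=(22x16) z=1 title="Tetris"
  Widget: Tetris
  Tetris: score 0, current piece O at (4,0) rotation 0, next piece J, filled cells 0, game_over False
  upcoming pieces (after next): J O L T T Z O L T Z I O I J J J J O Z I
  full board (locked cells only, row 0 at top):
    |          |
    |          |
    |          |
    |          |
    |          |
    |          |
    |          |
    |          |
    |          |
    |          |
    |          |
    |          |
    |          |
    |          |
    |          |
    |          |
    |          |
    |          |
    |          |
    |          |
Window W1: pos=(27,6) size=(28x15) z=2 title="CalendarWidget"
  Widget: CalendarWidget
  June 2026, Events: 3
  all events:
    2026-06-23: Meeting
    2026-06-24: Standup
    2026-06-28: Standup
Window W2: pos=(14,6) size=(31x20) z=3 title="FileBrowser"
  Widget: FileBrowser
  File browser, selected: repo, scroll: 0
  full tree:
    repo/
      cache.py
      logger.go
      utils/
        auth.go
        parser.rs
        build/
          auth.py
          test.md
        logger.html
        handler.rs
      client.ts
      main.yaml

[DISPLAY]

                                                      
                                                      
     ┏━━━━━━━━━━━━━━━━━━━━━━━━━━━━━┓━━━━━━━━━┓        
     ┃ FileBrowser                 ┃         ┃        
     ┠─────────────────────────────┨─────────┨━━━━━━━━
     ┃> [-] repo/                  ┃         ┃        
     ┃    cache.py                 ┃ Su      ┃────────
     ┃    logger.go                ┃  7      ┃ext:    
     ┃    [+] utils/               ┃ 14      ┃        
     ┃    client.ts                ┃ 21      ┃██      
     ┃    main.yaml                ┃27 28*   ┃        
     ┃                             ┃         ┃        
     ┃                             ┃         ┃        
     ┃                             ┃         ┃core:   
     ┃                             ┃         ┃        
     ┃                             ┃         ┃        
     ┃                             ┃━━━━━━━━━┛        
     ┃                             ┃        │         
     ┃                             ┃        │         
     ┃                             ┃━━━━━━━━━━━━━━━━━━
     ┃                             ┃                  
     ┗━━━━━━━━━━━━━━━━━━━━━━━━━━━━━┛                  


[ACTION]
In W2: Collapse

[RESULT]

                                                      
                                                      
     ┏━━━━━━━━━━━━━━━━━━━━━━━━━━━━━┓━━━━━━━━━┓        
     ┃ FileBrowser                 ┃         ┃        
     ┠─────────────────────────────┨─────────┨━━━━━━━━
     ┃> [+] repo/                  ┃         ┃        
     ┃                             ┃ Su      ┃────────
     ┃                             ┃  7      ┃ext:    
     ┃                             ┃ 14      ┃        
     ┃                             ┃ 21      ┃██      
     ┃                             ┃27 28*   ┃        
     ┃                             ┃         ┃        
     ┃                             ┃         ┃        
     ┃                             ┃         ┃core:   
     ┃                             ┃         ┃        
     ┃                             ┃         ┃        
     ┃                             ┃━━━━━━━━━┛        
     ┃                             ┃        │         
     ┃                             ┃        │         
     ┃                             ┃━━━━━━━━━━━━━━━━━━
     ┃                             ┃                  
     ┗━━━━━━━━━━━━━━━━━━━━━━━━━━━━━┛                  


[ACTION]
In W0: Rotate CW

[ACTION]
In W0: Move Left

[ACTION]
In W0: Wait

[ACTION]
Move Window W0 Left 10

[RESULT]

                                                      
                                                      
     ┏━━━━━━━━━━━━━━━━━━━━━━━━━━━━━┓━━━━━━━━━┓        
     ┃ FileBrowser                 ┃         ┃        
     ┠─────────────────────────────┨─────────┨        
     ┃> [+] repo/                  ┃         ┃        
     ┃                             ┃ Su      ┃        
     ┃                             ┃  7      ┃        
     ┃                             ┃ 14      ┃        
     ┃                             ┃ 21      ┃        
     ┃                             ┃27 28*   ┃        
     ┃                             ┃         ┃        
     ┃                             ┃         ┃        
     ┃                             ┃         ┃        
     ┃                             ┃         ┃        
     ┃                             ┃         ┃        
     ┃                             ┃━━━━━━━━━┛        
     ┃                             ┃        ┃         
     ┃                             ┃        ┃         
     ┃                             ┃━━━━━━━━┛         
     ┃                             ┃                  
     ┗━━━━━━━━━━━━━━━━━━━━━━━━━━━━━┛                  
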